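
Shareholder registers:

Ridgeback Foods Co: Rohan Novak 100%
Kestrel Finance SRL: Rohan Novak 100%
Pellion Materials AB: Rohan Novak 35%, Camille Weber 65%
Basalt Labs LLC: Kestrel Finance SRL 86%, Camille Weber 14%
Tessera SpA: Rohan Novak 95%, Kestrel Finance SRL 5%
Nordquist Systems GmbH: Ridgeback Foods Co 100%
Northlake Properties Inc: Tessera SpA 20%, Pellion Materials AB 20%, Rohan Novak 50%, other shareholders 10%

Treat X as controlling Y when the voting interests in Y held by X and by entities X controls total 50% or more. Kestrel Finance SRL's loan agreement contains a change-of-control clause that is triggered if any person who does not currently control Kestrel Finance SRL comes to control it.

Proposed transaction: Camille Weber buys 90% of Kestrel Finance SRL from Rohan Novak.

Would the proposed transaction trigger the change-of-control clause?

Yes

The purchase adds only to Camille's holdings (Rohan's stake shrinks), so Camille is the only person who could newly come to control Kestrel.
Camille holds 65% of Pellion, so Camille controls Pellion.
Neither Camille nor any entity Camille controls holds any voting interest in Kestrel.
So before the transaction, Camille does not control Kestrel.
After the purchase, Camille holds 90% of Kestrel directly, and Rohan's stake falls to 10%.
Camille holds 90% of Kestrel, so Camille controls Kestrel.
Camille did not control Kestrel before and does after, so the clause is triggered.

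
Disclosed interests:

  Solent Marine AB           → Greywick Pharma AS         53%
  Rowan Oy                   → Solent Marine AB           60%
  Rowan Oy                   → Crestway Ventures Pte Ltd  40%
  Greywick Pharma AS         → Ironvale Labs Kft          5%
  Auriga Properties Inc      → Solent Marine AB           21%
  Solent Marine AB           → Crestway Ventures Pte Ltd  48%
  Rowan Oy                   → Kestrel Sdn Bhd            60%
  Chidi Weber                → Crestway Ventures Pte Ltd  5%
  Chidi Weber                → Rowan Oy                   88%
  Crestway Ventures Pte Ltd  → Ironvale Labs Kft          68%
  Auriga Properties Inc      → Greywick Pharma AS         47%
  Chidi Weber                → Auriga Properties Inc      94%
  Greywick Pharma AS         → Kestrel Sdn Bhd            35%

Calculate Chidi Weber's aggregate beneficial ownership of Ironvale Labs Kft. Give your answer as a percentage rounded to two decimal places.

55.14%

Chidi reaches Ironvale along 7 paths.
Via Auriga → Greywick: 94% × 47% × 5% = 2.209%.
Via Auriga → Solent → Greywick: 94% × 21% × 53% × 5% = 0.52311%.
Via Rowan → Solent → Greywick: 88% × 60% × 53% × 5% = 1.3992%.
Via Auriga → Solent → Crestway: 94% × 21% × 48% × 68% = 6.443136%.
Via Rowan → Solent → Crestway: 88% × 60% × 48% × 68% = 17.23392%.
Via Rowan → Crestway: 88% × 40% × 68% = 23.936%.
Via Crestway: 5% × 68% = 3.4%.
Total: 2.209% + 0.52311% + 1.3992% + 6.443136% + 17.23392% + 23.936% + 3.4% = 55.144366%.
Rounded: 55.14%.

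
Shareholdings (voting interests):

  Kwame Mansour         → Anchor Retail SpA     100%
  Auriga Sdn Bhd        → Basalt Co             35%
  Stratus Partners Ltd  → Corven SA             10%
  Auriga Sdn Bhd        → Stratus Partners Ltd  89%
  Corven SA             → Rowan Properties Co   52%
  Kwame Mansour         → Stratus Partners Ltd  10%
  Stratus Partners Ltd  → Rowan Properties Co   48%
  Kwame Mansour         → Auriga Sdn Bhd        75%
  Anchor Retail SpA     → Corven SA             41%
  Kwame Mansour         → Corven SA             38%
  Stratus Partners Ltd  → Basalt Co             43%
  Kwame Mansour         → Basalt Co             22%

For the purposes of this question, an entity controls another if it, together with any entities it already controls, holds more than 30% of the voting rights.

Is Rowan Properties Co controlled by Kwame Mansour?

Yes

Kwame holds 75% of Auriga, so Kwame controls Auriga.
Kwame and Auriga together hold 10% + 89% = 99% of Stratus, so Kwame controls Stratus.
Kwame holds 100% of Anchor, so Kwame controls Anchor.
Anchor and Kwame and Stratus together hold 41% + 38% + 10% = 89% of Corven, so Kwame controls Corven.
Corven and Stratus together hold 52% + 48% = 100% of Rowan, so Kwame controls Rowan.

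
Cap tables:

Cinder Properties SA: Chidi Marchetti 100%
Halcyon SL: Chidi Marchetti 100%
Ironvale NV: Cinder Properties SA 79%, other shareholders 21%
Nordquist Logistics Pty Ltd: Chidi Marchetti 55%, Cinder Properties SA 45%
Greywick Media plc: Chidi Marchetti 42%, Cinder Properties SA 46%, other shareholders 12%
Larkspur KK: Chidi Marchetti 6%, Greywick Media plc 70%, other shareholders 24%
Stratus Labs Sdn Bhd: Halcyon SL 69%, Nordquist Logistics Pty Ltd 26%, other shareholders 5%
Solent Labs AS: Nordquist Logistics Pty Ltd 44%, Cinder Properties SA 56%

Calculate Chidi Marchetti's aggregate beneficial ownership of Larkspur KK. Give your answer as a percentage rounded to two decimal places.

Chidi reaches Larkspur along 3 paths.
Direct stake: 6% = 6%.
Via Greywick: 42% × 70% = 29.4%.
Via Cinder → Greywick: 100% × 46% × 70% = 32.2%.
Total: 6% + 29.4% + 32.2% = 67.6%.
Rounded: 67.60%.

67.60%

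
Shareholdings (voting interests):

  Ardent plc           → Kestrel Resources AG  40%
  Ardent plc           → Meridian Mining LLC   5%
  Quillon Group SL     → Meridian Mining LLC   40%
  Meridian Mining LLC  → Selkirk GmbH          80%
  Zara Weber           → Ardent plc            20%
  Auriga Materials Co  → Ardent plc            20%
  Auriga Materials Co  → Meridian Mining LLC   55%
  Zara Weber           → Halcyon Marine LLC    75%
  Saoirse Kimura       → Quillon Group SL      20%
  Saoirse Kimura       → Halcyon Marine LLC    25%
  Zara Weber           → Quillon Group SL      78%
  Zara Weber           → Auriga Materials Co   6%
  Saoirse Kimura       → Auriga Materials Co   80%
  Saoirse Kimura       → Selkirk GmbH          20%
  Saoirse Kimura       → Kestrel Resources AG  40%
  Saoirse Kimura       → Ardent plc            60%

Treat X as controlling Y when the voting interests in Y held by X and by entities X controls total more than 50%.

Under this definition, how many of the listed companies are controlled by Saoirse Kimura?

Saoirse holds 80% of Auriga, so Saoirse controls Auriga.
Auriga and Saoirse together hold 20% + 60% = 80% of Ardent, so Saoirse controls Ardent.
Auriga and Ardent together hold 55% + 5% = 60% of Meridian, so Saoirse controls Meridian.
Saoirse and Ardent together hold 40% + 40% = 80% of Kestrel, so Saoirse controls Kestrel.
Saoirse and Meridian together hold 20% + 80% = 100% of Selkirk, so Saoirse controls Selkirk.
No other company's threshold is met.
Saoirse controls 5 companies.

5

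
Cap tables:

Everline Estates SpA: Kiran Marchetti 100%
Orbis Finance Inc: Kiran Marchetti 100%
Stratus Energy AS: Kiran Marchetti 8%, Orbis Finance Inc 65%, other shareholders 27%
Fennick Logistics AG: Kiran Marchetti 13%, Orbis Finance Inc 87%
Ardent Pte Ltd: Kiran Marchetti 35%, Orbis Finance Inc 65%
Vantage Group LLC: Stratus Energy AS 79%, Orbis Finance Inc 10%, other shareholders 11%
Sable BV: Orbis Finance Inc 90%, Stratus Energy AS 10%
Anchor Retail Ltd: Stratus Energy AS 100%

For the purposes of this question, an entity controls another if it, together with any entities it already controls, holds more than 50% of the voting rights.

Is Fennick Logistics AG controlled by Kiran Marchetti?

Yes

Kiran holds 100% of Orbis, so Kiran controls Orbis.
Kiran and Orbis together hold 13% + 87% = 100% of Fennick, so Kiran controls Fennick.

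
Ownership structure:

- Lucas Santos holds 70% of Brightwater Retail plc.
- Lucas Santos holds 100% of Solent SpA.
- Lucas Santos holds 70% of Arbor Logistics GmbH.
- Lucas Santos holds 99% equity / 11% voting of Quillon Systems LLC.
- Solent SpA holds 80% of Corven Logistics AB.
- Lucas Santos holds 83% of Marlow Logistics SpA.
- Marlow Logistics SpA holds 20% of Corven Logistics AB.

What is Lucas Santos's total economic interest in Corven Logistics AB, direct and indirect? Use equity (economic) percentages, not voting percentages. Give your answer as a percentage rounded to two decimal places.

Lucas reaches Corven along 2 paths.
Via Solent: 100% × 80% = 80%.
Via Marlow: 83% × 20% = 16.6%.
Total: 80% + 16.6% = 96.6%.
Rounded: 96.60%.

96.60%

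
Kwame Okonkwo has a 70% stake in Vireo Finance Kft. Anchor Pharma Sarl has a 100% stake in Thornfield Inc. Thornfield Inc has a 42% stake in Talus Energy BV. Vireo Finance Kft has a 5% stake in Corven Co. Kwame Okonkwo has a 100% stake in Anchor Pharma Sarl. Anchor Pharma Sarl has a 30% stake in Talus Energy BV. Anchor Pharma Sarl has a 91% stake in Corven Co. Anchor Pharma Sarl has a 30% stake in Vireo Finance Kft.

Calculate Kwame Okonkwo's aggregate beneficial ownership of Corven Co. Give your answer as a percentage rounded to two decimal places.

96.00%

Kwame reaches Corven along 3 paths.
Via Anchor: 100% × 91% = 91%.
Via Anchor → Vireo: 100% × 30% × 5% = 1.5%.
Via Vireo: 70% × 5% = 3.5%.
Total: 91% + 1.5% + 3.5% = 96%.
Rounded: 96.00%.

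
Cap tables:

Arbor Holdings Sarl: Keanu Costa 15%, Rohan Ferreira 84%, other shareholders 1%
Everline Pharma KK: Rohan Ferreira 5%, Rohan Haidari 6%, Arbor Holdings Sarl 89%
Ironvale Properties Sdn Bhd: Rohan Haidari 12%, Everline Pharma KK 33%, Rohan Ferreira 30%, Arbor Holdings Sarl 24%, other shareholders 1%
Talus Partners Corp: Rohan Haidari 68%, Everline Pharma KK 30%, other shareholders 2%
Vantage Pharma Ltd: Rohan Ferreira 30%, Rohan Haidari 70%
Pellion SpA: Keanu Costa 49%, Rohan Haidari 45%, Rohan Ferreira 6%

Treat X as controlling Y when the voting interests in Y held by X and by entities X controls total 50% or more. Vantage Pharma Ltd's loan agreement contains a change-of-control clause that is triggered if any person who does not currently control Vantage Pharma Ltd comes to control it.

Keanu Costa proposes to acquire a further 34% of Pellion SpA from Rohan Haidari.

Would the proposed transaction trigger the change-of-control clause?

No

The purchase adds only to Keanu's holdings (Rohan Haidari's stake shrinks), so Keanu is the only person who could newly come to control Vantage.
Keanu's largest direct stake is 49% in Pellion, which does not meet the threshold, so Keanu controls no company.
Neither Keanu nor any entity Keanu controls holds any voting interest in Vantage.
So before the transaction, Keanu does not control Vantage.
After the purchase, Keanu's direct stake in Pellion rises to 49% + 34% = 83%, and Rohan Haidari's stake falls to 11%.
Keanu holds 83% of Pellion, so Keanu controls Pellion.
After the transaction, neither Keanu nor any entity Keanu controls holds a voting interest in Vantage, so Keanu still does not control it.
No new person acquires control, so the clause is not triggered.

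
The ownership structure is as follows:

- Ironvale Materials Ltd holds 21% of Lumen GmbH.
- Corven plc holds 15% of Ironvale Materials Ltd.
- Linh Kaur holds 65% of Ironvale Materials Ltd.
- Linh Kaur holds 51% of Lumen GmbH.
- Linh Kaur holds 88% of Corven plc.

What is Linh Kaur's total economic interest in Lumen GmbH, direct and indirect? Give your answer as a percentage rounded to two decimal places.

Linh reaches Lumen along 3 paths.
Direct stake: 51% = 51%.
Via Ironvale: 65% × 21% = 13.65%.
Via Corven → Ironvale: 88% × 15% × 21% = 2.772%.
Total: 51% + 13.65% + 2.772% = 67.422%.
Rounded: 67.42%.

67.42%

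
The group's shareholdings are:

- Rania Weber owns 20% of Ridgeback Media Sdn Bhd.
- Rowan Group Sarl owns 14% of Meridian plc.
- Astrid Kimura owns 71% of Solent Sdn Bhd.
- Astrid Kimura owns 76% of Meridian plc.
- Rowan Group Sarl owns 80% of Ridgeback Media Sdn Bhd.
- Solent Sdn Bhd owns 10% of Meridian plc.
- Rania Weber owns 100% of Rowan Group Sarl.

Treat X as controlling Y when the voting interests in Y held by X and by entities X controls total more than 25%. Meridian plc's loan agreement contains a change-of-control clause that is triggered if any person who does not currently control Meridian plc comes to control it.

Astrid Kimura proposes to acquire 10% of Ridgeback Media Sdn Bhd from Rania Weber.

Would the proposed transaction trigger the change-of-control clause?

The purchase adds only to Astrid's holdings (Rania's stake shrinks), so Astrid is the only person who could newly come to control Meridian.
Astrid holds 71% of Solent, so Astrid controls Solent.
Solent and Astrid together hold 10% + 76% = 86% of Meridian, so Astrid controls Meridian.
So Astrid already controls Meridian before the transaction.
After the purchase, Astrid holds 10% of Ridgeback directly, and Rania's stake falls to 10%.
Astrid controlled Meridian already, so this is not a new person acquiring control; every other person's position is unchanged or reduced.
No new person acquires control, so the clause is not triggered.

No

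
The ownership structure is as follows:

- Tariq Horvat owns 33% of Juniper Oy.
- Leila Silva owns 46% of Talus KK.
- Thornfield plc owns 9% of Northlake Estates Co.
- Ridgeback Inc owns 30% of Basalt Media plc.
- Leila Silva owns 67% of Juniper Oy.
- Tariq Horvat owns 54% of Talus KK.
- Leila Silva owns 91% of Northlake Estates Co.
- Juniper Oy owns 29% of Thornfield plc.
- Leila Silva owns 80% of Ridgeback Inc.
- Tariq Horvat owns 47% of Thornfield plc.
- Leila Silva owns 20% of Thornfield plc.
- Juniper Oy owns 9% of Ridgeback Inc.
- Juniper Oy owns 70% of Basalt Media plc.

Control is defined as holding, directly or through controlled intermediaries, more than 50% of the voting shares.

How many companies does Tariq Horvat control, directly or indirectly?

1

Tariq holds 54% of Talus, so Tariq controls Talus.
No other company's threshold is met.
Tariq controls 1 company.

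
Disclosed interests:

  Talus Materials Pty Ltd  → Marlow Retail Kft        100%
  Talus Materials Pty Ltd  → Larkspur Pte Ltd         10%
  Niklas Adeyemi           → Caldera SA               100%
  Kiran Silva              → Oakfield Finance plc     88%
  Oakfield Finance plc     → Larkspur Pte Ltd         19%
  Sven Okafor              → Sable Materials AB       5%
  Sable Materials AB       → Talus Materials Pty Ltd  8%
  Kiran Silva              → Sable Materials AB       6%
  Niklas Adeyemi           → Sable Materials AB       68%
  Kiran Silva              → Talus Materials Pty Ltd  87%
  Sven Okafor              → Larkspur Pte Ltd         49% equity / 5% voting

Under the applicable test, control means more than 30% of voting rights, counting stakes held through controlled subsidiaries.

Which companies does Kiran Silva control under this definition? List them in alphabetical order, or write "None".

Marlow Retail Kft, Oakfield Finance plc, Talus Materials Pty Ltd

Kiran holds 88% of Oakfield, so Kiran controls Oakfield.
Kiran holds 87% of Talus, so Kiran controls Talus.
Talus holds 100% of Marlow, so Kiran controls Marlow.
No other company's threshold is met.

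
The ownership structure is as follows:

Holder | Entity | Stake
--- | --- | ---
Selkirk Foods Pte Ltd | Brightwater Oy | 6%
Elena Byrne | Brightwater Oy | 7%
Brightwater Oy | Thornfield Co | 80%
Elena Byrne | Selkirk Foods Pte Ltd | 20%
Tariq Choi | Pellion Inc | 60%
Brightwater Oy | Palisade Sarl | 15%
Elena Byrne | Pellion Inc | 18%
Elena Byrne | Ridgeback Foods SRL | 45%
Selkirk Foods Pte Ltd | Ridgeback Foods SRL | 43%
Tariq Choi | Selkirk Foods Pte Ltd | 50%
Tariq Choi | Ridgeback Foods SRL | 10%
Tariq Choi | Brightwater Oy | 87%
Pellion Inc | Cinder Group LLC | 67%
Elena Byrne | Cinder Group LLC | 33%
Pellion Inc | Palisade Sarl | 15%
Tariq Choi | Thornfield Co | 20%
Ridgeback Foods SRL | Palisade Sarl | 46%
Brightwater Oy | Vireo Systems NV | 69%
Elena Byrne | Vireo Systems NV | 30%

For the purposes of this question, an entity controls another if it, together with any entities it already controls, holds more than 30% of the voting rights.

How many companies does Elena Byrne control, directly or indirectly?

Elena holds 45% of Ridgeback, so Elena controls Ridgeback.
Ridgeback holds 46% of Palisade, so Elena controls Palisade.
Elena holds 33% of Cinder, so Elena controls Cinder.
No other company's threshold is met.
Elena controls 3 companies.

3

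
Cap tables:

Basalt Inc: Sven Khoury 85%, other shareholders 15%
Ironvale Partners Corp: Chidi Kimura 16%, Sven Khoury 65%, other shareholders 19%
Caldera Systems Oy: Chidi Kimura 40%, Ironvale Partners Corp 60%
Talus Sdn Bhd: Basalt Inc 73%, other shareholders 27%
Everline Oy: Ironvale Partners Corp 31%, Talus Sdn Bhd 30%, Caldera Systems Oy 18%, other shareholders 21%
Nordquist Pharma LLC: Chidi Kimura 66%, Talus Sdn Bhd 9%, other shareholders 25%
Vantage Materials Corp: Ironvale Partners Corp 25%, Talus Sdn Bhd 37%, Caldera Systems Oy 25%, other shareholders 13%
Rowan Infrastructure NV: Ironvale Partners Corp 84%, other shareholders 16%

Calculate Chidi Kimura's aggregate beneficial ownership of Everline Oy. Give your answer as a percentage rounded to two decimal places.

Chidi reaches Everline along 3 paths.
Via Ironvale: 16% × 31% = 4.96%.
Via Caldera: 40% × 18% = 7.2%.
Via Ironvale → Caldera: 16% × 60% × 18% = 1.728%.
Total: 4.96% + 7.2% + 1.728% = 13.888%.
Rounded: 13.89%.

13.89%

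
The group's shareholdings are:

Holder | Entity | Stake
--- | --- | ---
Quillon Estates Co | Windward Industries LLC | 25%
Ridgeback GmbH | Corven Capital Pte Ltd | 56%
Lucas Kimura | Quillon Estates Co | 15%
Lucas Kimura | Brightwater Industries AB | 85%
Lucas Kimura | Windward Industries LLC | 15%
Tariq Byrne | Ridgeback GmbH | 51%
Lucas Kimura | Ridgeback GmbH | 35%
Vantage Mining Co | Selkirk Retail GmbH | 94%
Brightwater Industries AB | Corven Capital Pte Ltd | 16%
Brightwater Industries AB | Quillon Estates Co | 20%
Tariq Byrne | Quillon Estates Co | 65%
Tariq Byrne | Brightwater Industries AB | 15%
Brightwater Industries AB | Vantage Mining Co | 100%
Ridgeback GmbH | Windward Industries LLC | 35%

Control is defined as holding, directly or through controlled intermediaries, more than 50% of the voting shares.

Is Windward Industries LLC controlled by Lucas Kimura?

Lucas holds 85% of Brightwater, so Lucas controls Brightwater.
Brightwater holds 100% of Vantage, so Lucas controls Vantage.
Vantage holds 94% of Selkirk, so Lucas controls Selkirk.
In Windward, Lucas's side holds only 15%, not > 50%.
So Lucas does not control Windward.

No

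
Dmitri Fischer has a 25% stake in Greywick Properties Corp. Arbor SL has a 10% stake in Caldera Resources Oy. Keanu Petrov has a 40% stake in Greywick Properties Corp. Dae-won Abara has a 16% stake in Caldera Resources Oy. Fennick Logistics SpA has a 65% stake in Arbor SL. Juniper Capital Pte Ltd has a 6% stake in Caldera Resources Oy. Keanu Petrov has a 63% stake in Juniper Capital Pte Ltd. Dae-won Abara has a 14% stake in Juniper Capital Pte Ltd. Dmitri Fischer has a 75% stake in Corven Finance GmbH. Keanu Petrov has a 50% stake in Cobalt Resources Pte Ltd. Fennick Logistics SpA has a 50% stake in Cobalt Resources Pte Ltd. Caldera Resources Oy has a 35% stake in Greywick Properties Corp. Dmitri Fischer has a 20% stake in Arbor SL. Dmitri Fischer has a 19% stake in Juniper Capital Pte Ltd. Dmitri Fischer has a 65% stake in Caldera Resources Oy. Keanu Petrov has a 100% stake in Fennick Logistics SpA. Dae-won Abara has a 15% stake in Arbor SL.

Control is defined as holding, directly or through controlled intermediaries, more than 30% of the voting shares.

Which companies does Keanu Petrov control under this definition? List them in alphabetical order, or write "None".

Arbor SL, Cobalt Resources Pte Ltd, Fennick Logistics SpA, Greywick Properties Corp, Juniper Capital Pte Ltd

Keanu holds 63% of Juniper, so Keanu controls Juniper.
Keanu holds 100% of Fennick, so Keanu controls Fennick.
Keanu and Fennick together hold 50% + 50% = 100% of Cobalt, so Keanu controls Cobalt.
Fennick holds 65% of Arbor, so Keanu controls Arbor.
Keanu holds 40% of Greywick, so Keanu controls Greywick.
No other company's threshold is met.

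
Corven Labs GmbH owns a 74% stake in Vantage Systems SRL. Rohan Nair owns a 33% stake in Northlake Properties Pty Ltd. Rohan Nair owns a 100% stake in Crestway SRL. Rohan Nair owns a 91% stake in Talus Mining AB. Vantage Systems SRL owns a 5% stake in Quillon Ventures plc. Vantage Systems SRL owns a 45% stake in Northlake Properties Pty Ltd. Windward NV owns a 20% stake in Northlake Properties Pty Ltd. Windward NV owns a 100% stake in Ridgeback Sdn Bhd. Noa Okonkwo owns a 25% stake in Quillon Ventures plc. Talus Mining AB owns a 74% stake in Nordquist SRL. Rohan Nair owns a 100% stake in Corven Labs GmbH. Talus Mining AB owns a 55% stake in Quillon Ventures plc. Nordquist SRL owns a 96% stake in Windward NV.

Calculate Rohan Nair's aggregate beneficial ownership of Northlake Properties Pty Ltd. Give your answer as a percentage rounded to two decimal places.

Rohan reaches Northlake along 3 paths.
Direct stake: 33% = 33%.
Via Corven → Vantage: 100% × 74% × 45% = 33.3%.
Via Talus → Nordquist → Windward: 91% × 74% × 96% × 20% = 12.92928%.
Total: 33% + 33.3% + 12.92928% = 79.22928%.
Rounded: 79.23%.

79.23%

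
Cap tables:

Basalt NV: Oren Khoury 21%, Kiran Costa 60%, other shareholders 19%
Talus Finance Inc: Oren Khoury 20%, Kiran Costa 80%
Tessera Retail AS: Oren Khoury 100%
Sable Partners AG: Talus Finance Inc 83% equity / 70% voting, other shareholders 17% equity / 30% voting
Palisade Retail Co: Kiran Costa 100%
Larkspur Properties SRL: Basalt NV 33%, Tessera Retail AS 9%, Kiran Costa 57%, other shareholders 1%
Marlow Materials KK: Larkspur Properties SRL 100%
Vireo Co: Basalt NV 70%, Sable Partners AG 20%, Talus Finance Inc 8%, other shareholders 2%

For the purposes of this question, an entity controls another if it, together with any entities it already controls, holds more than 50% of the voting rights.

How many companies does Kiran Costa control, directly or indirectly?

Kiran holds 60% of Basalt, so Kiran controls Basalt.
Kiran holds 80% of Talus, so Kiran controls Talus.
Talus holds 70% of Sable, so Kiran controls Sable.
Kiran holds 100% of Palisade, so Kiran controls Palisade.
Basalt and Kiran together hold 33% + 57% = 90% of Larkspur, so Kiran controls Larkspur.
Larkspur holds 100% of Marlow, so Kiran controls Marlow.
Basalt and Sable and Talus together hold 70% + 20% + 8% = 98% of Vireo, so Kiran controls Vireo.
No other company's threshold is met.
Kiran controls 7 companies.

7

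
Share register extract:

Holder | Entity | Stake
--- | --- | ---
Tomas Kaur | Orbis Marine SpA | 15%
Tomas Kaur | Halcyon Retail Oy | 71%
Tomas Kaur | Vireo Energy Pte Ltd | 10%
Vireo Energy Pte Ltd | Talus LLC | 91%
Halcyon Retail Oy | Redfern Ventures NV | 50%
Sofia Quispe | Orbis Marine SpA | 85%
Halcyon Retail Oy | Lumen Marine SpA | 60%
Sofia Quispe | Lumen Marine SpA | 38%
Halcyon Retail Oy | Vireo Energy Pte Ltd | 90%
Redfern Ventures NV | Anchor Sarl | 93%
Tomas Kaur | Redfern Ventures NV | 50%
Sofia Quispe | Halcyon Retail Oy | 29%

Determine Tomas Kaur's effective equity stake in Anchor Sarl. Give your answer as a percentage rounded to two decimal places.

79.52%

Tomas reaches Anchor along 2 paths.
Via Redfern: 50% × 93% = 46.5%.
Via Halcyon → Redfern: 71% × 50% × 93% = 33.015%.
Total: 46.5% + 33.015% = 79.515%.
Rounded: 79.52%.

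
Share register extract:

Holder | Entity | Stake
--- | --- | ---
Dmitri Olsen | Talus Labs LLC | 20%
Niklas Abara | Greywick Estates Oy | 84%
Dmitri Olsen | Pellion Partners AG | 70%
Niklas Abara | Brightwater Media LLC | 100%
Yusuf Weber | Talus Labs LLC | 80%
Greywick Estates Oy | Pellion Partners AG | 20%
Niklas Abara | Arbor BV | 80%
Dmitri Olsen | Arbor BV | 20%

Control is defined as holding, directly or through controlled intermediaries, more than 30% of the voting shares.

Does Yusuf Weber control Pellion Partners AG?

No

Yusuf holds 80% of Talus, so Yusuf controls Talus.
Neither Yusuf nor any entity Yusuf controls holds any voting interest in Pellion.
So Yusuf does not control Pellion.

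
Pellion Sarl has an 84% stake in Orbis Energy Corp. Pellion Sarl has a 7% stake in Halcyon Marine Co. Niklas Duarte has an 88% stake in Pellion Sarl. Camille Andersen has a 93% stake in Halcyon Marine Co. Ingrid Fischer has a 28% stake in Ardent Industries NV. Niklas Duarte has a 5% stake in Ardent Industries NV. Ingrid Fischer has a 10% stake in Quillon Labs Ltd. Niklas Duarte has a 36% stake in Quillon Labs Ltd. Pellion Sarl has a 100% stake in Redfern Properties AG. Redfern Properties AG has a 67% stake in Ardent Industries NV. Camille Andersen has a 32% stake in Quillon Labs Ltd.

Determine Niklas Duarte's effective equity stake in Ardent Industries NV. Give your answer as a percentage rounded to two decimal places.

Niklas reaches Ardent along 2 paths.
Direct stake: 5% = 5%.
Via Pellion → Redfern: 88% × 100% × 67% = 58.96%.
Total: 5% + 58.96% = 63.96%.

63.96%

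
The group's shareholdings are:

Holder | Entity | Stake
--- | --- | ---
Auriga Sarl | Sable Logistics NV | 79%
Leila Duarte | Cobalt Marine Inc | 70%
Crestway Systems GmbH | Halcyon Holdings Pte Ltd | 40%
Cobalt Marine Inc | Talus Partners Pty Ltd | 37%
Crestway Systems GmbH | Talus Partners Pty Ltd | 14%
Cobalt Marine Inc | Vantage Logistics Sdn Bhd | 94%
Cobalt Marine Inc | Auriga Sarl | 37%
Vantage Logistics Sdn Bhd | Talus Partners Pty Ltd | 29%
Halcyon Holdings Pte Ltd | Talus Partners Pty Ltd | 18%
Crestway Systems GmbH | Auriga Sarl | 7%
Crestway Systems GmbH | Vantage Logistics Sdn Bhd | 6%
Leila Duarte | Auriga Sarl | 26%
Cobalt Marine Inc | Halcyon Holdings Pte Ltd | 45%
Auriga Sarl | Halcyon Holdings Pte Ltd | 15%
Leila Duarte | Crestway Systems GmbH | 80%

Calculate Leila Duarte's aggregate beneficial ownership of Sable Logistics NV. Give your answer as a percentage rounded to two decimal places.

Leila reaches Sable along 3 paths.
Via Cobalt → Auriga: 70% × 37% × 79% = 20.461%.
Via Auriga: 26% × 79% = 20.54%.
Via Crestway → Auriga: 80% × 7% × 79% = 4.424%.
Total: 20.461% + 20.54% + 4.424% = 45.425%.
Rounded: 45.43%.

45.43%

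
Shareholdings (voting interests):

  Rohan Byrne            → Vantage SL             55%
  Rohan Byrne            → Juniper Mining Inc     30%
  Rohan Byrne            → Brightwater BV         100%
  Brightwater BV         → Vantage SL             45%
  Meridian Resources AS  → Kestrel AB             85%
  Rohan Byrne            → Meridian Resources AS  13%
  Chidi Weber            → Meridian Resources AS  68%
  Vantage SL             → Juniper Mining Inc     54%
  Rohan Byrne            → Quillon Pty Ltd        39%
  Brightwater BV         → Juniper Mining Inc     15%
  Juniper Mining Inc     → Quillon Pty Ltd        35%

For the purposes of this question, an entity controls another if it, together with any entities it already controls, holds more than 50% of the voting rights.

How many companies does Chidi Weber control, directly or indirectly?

2

Chidi holds 68% of Meridian, so Chidi controls Meridian.
Meridian holds 85% of Kestrel, so Chidi controls Kestrel.
No other company's threshold is met.
Chidi controls 2 companies.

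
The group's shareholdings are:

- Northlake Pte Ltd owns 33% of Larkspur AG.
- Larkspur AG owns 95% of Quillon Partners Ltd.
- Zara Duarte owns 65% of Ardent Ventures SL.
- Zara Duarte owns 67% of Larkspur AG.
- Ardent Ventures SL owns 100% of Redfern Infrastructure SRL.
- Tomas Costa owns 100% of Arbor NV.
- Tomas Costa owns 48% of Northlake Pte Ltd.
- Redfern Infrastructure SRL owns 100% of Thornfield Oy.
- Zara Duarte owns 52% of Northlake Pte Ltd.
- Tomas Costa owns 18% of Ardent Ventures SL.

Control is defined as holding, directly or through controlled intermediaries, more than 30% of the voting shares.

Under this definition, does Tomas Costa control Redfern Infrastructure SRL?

Tomas holds 48% of Northlake, so Tomas controls Northlake.
Northlake holds 33% of Larkspur, so Tomas controls Larkspur.
Larkspur holds 95% of Quillon, so Tomas controls Quillon.
Tomas holds 100% of Arbor, so Tomas controls Arbor.
Neither Tomas nor any entity Tomas controls holds any voting interest in Redfern.
So Tomas does not control Redfern.

No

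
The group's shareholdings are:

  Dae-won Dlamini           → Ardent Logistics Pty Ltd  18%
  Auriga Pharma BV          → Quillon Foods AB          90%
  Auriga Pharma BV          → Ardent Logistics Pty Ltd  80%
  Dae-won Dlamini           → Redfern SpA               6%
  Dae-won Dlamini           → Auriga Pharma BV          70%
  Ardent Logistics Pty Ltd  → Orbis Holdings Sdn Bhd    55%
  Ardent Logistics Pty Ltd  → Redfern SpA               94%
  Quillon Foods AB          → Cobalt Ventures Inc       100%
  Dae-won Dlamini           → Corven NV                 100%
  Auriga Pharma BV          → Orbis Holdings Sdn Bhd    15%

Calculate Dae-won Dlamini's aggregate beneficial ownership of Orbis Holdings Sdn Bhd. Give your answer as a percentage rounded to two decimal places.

Dae-won reaches Orbis along 3 paths.
Via Auriga: 70% × 15% = 10.5%.
Via Auriga → Ardent: 70% × 80% × 55% = 30.8%.
Via Ardent: 18% × 55% = 9.9%.
Total: 10.5% + 30.8% + 9.9% = 51.2%.
Rounded: 51.20%.

51.20%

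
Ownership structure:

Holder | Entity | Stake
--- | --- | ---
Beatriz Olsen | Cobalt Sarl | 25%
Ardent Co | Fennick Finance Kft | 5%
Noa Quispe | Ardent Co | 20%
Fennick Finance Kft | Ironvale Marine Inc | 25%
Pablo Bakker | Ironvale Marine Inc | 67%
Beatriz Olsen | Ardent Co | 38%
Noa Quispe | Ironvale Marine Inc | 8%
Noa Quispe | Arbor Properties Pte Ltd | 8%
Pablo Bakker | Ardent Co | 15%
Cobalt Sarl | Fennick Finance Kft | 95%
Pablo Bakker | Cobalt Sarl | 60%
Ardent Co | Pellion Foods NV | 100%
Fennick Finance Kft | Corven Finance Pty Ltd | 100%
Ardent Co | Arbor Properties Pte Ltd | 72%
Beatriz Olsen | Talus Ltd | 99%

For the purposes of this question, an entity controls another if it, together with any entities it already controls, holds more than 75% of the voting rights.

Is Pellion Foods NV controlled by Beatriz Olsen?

Beatriz holds 99% of Talus, so Beatriz controls Talus.
Neither Beatriz nor any entity Beatriz controls holds any voting interest in Pellion.
So Beatriz does not control Pellion.

No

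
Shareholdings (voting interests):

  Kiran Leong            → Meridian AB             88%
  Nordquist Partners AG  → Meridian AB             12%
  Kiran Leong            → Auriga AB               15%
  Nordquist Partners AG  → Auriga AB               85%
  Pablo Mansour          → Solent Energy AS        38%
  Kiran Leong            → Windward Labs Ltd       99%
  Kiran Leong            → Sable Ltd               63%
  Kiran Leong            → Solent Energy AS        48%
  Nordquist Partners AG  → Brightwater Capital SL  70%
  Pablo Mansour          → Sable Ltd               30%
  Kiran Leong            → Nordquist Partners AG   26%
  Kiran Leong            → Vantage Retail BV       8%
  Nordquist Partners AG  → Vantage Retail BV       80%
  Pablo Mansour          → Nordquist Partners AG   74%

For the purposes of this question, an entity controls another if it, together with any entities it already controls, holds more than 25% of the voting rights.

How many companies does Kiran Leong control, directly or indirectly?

Kiran holds 26% of Nordquist, so Kiran controls Nordquist.
Kiran holds 63% of Sable, so Kiran controls Sable.
Nordquist and Kiran together hold 80% + 8% = 88% of Vantage, so Kiran controls Vantage.
Nordquist and Kiran together hold 12% + 88% = 100% of Meridian, so Kiran controls Meridian.
Kiran holds 99% of Windward, so Kiran controls Windward.
Kiran holds 48% of Solent, so Kiran controls Solent.
Nordquist holds 70% of Brightwater, so Kiran controls Brightwater.
Kiran and Nordquist together hold 15% + 85% = 100% of Auriga, so Kiran controls Auriga.
Kiran controls 8 companies.

8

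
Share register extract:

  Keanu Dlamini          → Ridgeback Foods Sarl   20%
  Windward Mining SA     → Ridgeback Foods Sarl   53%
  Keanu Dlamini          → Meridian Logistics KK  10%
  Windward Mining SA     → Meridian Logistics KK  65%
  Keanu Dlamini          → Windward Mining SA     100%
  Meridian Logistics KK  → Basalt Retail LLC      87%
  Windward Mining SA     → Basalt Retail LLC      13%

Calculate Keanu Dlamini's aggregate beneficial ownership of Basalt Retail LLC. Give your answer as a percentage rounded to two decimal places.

78.25%

Keanu reaches Basalt along 3 paths.
Via Windward → Meridian: 100% × 65% × 87% = 56.55%.
Via Meridian: 10% × 87% = 8.7%.
Via Windward: 100% × 13% = 13%.
Total: 56.55% + 8.7% + 13% = 78.25%.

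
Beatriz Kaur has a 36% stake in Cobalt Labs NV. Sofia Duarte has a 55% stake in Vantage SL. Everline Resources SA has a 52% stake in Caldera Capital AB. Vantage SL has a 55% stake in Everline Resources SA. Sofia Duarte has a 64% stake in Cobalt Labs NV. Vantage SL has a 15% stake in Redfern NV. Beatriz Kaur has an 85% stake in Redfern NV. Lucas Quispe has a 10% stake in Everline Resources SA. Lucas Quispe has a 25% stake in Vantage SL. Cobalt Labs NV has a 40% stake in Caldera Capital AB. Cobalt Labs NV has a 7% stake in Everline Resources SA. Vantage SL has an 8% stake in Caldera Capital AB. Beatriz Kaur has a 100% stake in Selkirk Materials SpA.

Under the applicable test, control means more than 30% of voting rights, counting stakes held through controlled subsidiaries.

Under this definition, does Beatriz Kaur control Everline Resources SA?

No

Beatriz holds 36% of Cobalt, so Beatriz controls Cobalt.
Beatriz holds 85% of Redfern, so Beatriz controls Redfern.
Cobalt holds 40% of Caldera, so Beatriz controls Caldera.
Beatriz holds 100% of Selkirk, so Beatriz controls Selkirk.
In Everline, Beatriz's side holds only 7%, not > 30%.
So Beatriz does not control Everline.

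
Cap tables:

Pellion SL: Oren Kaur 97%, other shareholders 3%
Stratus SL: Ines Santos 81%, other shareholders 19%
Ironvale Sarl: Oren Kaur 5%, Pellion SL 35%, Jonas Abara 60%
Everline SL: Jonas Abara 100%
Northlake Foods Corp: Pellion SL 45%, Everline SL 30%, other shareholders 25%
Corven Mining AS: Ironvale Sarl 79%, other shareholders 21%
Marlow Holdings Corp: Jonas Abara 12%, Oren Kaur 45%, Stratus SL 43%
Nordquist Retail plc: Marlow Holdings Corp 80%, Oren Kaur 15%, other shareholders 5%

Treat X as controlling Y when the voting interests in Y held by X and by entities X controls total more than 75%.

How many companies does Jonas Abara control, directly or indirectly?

Jonas holds 100% of Everline, so Jonas controls Everline.
No other company's threshold is met.
Jonas controls 1 company.

1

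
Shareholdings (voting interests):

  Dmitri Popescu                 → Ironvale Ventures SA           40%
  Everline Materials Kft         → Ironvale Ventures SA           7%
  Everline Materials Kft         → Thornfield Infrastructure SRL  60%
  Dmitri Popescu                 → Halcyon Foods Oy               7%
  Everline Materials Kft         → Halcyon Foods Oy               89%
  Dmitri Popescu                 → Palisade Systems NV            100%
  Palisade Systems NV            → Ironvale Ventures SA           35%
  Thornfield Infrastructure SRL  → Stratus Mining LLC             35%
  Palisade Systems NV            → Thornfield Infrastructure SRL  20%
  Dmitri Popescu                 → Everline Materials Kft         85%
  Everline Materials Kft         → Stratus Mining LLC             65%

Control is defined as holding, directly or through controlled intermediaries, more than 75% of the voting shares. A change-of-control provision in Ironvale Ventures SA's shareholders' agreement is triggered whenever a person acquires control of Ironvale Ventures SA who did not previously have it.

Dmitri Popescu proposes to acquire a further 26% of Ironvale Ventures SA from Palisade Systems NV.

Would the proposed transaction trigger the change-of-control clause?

The purchase adds only to Dmitri's holdings (Palisade's stake shrinks), so Dmitri is the only person who could newly come to control Ironvale.
Dmitri holds 85% of Everline, so Dmitri controls Everline.
Dmitri holds 100% of Palisade, so Dmitri controls Palisade.
Everline and Palisade and Dmitri together hold 7% + 35% + 40% = 82% of Ironvale, so Dmitri controls Ironvale.
So Dmitri already controls Ironvale before the transaction.
After the purchase, Dmitri's direct stake in Ironvale rises to 40% + 26% = 66%, and Palisade's stake falls to 9%.
Dmitri controlled Ironvale already, so this is not a new person acquiring control; every other person's position is unchanged or reduced.
No new person acquires control, so the clause is not triggered.

No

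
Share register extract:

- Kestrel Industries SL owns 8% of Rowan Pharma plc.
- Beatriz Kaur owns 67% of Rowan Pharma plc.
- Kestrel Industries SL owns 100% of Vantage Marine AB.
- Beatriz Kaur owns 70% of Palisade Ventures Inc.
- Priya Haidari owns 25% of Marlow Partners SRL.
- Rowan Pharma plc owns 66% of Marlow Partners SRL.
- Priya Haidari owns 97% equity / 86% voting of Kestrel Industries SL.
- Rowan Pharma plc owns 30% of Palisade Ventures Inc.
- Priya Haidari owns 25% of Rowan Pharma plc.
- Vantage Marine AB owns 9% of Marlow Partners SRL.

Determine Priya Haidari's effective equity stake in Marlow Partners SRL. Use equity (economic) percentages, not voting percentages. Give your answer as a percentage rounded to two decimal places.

Priya reaches Marlow along 4 paths.
Direct stake: 25% = 25%.
Via Rowan: 25% × 66% = 16.5%.
Via Kestrel → Rowan: 97% × 8% × 66% = 5.1216%.
Via Kestrel → Vantage: 97% × 100% × 9% = 8.73%.
Total: 25% + 16.5% + 5.1216% + 8.73% = 55.3516%.
Rounded: 55.35%.

55.35%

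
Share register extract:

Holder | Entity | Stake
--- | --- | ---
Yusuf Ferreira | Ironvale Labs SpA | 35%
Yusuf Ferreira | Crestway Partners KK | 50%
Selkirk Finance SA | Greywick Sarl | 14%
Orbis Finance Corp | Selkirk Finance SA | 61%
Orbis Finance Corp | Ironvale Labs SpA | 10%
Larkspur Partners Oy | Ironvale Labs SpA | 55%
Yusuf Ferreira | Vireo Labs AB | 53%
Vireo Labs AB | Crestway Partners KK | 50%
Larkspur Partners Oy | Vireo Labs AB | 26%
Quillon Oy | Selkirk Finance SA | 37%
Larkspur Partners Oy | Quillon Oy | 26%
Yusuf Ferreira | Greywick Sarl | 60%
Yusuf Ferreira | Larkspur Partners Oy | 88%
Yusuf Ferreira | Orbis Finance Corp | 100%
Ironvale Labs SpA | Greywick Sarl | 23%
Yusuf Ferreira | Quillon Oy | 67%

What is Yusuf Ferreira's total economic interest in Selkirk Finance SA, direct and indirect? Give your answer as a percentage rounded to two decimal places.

Yusuf reaches Selkirk along 3 paths.
Via Orbis: 100% × 61% = 61%.
Via Larkspur → Quillon: 88% × 26% × 37% = 8.4656%.
Via Quillon: 67% × 37% = 24.79%.
Total: 61% + 8.4656% + 24.79% = 94.2556%.
Rounded: 94.26%.

94.26%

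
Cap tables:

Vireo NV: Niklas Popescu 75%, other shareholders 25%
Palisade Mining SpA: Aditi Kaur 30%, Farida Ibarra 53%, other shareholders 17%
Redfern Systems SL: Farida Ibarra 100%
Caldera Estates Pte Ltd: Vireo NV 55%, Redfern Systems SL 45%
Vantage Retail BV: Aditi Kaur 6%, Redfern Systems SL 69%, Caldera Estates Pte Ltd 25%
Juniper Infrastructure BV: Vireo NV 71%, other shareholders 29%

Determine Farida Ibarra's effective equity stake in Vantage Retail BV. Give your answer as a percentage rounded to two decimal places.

Farida reaches Vantage along 2 paths.
Via Redfern: 100% × 69% = 69%.
Via Redfern → Caldera: 100% × 45% × 25% = 11.25%.
Total: 69% + 11.25% = 80.25%.

80.25%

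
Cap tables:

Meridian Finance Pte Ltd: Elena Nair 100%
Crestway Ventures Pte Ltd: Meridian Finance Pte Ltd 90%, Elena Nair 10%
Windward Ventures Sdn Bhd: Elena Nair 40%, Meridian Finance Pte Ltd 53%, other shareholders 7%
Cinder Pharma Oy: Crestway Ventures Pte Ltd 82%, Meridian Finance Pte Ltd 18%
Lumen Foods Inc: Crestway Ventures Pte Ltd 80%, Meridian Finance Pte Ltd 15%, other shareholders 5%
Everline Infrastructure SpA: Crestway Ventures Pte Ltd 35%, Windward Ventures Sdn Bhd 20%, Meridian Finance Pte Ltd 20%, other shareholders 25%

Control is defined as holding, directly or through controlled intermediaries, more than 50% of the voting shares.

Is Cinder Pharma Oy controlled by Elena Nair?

Yes

Elena holds 100% of Meridian, so Elena controls Meridian.
Meridian and Elena together hold 90% + 10% = 100% of Crestway, so Elena controls Crestway.
Crestway and Meridian together hold 82% + 18% = 100% of Cinder, so Elena controls Cinder.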